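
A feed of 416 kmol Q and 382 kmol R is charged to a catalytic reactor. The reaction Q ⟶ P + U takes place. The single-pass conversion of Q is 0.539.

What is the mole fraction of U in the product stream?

Q reacted = 0.539 × 416 = 224.2 kmol; ν_Q = −1, so ξ = 224.2/1 = 224.2 kmol.
Outlet amounts (n = n₀ + ν ξ):
  Q: 416 − 1(224.2) = 191.8
  P: 0 + 1(224.2) = 224.2
  U: 0 + 1(224.2) = 224.2
  R: 382 (inert)
Total out = 1022 kmol; y_U = 224.2 / 1022 = 0.2193.

0.219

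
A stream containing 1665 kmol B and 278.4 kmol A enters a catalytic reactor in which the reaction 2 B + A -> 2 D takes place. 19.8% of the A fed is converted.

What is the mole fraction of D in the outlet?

A reacted = 0.198 × 278.4 = 55.12 kmol; ν_A = −1, so ξ = 55.12/1 = 55.12 kmol.
Outlet amounts (n = n₀ + ν ξ):
  B: 1665 − 2(55.12) = 1555
  A: 278.4 − 1(55.12) = 223.3
  D: 0 + 2(55.12) = 110.2
Total out = 1888 kmol; y_D = 110.2 / 1888 = 0.05838.

0.0584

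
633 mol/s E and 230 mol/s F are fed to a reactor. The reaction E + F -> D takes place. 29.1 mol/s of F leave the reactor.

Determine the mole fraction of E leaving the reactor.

0.653

For F: n = n₀ − 1ξ → 29.1 = 230 − 1ξ, giving ξ = 200.9 mol/s.
Outlet amounts (n = n₀ + ν ξ):
  E: 633 − 1(200.9) = 432.1
  F: 230 − 1(200.9) = 29.1
  D: 0 + 1(200.9) = 200.9
Total out = 662.1 mol/s; y_E = 432.1 / 662.1 = 0.6526.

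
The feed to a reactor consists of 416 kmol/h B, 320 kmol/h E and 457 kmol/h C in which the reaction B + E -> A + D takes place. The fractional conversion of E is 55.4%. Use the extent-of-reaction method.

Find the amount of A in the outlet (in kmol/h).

E reacted = 0.554 × 320 = 177.3 kmol/h; ν_E = −1, so ξ = 177.3/1 = 177.3 kmol/h.
Outlet amounts (n = n₀ + ν ξ):
  B: 416 − 1(177.3) = 238.7
  E: 320 − 1(177.3) = 142.7
  A: 0 + 1(177.3) = 177.3
  D: 0 + 1(177.3) = 177.3
  C: 457 (inert)

177 kmol/h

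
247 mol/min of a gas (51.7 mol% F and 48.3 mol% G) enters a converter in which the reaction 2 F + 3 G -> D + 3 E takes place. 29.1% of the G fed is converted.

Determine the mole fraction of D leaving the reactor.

0.0492

G reacted = 0.291 × 119.3 = 34.72 mol/min; ν_G = −3, so ξ = 34.72/3 = 11.57 mol/min.
Outlet amounts (n = n₀ + ν ξ):
  F: 127.7 − 2(11.57) = 104.6
  G: 119.3 − 3(11.57) = 84.58
  D: 0 + 1(11.57) = 11.57
  E: 0 + 3(11.57) = 34.72
Total out = 235.4 mol/min; y_D = 11.57 / 235.4 = 0.04915.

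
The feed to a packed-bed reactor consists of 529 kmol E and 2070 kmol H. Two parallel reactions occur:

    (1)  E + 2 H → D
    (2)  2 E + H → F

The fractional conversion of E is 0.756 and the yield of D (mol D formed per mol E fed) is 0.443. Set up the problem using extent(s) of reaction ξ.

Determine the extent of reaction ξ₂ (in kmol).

Yield of D: 1ξ₁ / 529 = 0.443 → ξ₁ = 234.3 kmol.
Conversion of E: 1ξ₁ + 2ξ₂ = 0.756 × 529 = 399.9 → ξ₂ = 82.79 kmol.
Outlet amounts (n = n₀ + Σ ν·ξ):
  E: 529 − 1(234.3) − 2(82.79) = 129.1
  H: 2070 − 2(234.3) − 1(82.79) = 1519
  D: 0 + 1(234.3) = 234.3
  F: 0 + 1(82.79) = 82.79

ξ₂ = 82.8 kmol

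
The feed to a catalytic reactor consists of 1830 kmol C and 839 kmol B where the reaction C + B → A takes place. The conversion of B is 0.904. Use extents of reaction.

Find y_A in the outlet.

B reacted = 0.904 × 839 = 758.5 kmol; ν_B = −1, so ξ = 758.5/1 = 758.5 kmol.
Outlet amounts (n = n₀ + ν ξ):
  C: 1830 − 1(758.5) = 1072
  B: 839 − 1(758.5) = 80.54
  A: 0 + 1(758.5) = 758.5
Total out = 1911 kmol; y_A = 758.5 / 1911 = 0.397.

0.397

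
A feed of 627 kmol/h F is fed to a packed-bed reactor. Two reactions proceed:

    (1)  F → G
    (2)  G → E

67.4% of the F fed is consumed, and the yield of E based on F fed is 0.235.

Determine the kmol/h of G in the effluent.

275 kmol/h

Conversion of F: F consumed = 1ξ₁ = 0.674 × 627 → ξ₁ = 422.6 kmol/h.
Yield of E: 1ξ₂ / 627 = 0.235 → ξ₂ = 147.3 kmol/h.
Outlet amounts (n = n₀ + Σ ν·ξ):
  F: 627 − 1(422.6) = 204.4
  G: 0 + 1(422.6) − 1(147.3) = 275.3
  E: 0 + 1(147.3) = 147.3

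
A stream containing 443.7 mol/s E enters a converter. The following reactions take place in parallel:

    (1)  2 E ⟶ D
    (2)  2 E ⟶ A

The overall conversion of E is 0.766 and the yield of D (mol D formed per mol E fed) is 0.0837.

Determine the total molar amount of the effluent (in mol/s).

274 mol/s

Yield of D: 1ξ₁ / 443.7 = 0.0837 → ξ₁ = 37.14 mol/s.
Conversion of E: 2ξ₁ + 2ξ₂ = 0.766 × 443.7 = 339.9 → ξ₂ = 132.8 mol/s.
Outlet amounts (n = n₀ + Σ ν·ξ):
  E: 443.7 − 2(37.14) − 2(132.8) = 103.8
  D: 0 + 1(37.14) = 37.14
  A: 0 + 1(132.8) = 132.8
Total out = 103.8 + 37.14 + 132.8 = 273.8 mol/s.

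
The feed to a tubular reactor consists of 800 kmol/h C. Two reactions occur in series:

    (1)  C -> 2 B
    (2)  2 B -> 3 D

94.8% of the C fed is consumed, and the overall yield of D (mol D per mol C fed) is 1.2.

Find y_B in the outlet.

Conversion of C: C consumed = 1ξ₁ = 0.948 × 800 → ξ₁ = 758.4 kmol/h.
Yield of D: 3ξ₂ / 800 = 1.2 → ξ₂ = 320 kmol/h.
Outlet amounts (n = n₀ + Σ ν·ξ):
  C: 800 − 1(758.4) = 41.6
  B: 0 + 2(758.4) − 2(320) = 876.8
  D: 0 + 3(320) = 960
Total out = 1878 kmol/h; y_B = 876.8 / 1878 = 0.4668.

0.467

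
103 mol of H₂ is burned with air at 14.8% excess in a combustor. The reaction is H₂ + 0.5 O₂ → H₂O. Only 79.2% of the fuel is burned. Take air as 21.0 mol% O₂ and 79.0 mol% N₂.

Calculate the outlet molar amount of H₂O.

Stoichiometric O₂ = 0.5 × 103 = 51.5 mol; O₂ fed = 51.5 × 1.148 = 59.12 mol.
N₂ fed = 59.12 × 79/21 = 222.4 mol.
Fuel reacted = 0.792 × 103 → ξ = 81.58 mol.
Outlet (n = n₀ + ν ξ):
  H₂: 103 − 1(81.58) = 21.42
  O₂: 59.12 − 0.5(81.58) = 18.33
  N₂: 222.4 (inert)
  H₂O: 0 + 1(81.58) = 81.58

81.6 mol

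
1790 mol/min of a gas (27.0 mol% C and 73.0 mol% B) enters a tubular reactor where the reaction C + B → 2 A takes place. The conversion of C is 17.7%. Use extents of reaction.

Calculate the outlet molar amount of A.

171 mol/min

C reacted = 0.177 × 483.3 = 85.54 mol/min; ν_C = −1, so ξ = 85.54/1 = 85.54 mol/min.
Outlet amounts (n = n₀ + ν ξ):
  C: 483.3 − 1(85.54) = 397.8
  B: 1307 − 1(85.54) = 1221
  A: 0 + 2(85.54) = 171.1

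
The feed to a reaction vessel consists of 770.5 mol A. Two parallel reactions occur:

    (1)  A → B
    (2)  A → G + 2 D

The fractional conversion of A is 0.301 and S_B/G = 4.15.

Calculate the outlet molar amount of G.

Conversion of A: A consumed = 0.301 × 770.5 = 231.9 mol = 1ξ₁ + 1ξ₂.
Selectivity: 1ξ₁ / (1ξ₂) = 4.15 → ξ₁ = 4.15 ξ₂.
Substitute: (1·4.15 + 1) ξ₂ = 231.9 → ξ₂ = 45.03 mol, ξ₁ = 186.9 mol.
Outlet amounts (n = n₀ + Σ ν·ξ):
  A: 770.5 − 1(186.9) − 1(45.03) = 538.6
  B: 0 + 1(186.9) = 186.9
  G: 0 + 1(45.03) = 45.03
  D: 0 + 2(45.03) = 90.07

45 mol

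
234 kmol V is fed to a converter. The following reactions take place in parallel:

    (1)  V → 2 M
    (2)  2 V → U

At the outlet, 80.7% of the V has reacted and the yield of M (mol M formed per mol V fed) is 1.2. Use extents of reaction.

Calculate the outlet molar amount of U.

Yield of M: 2ξ₁ / 234 = 1.2 → ξ₁ = 140.4 kmol.
Conversion of V: 1ξ₁ + 2ξ₂ = 0.807 × 234 = 188.8 → ξ₂ = 24.22 kmol.
Outlet amounts (n = n₀ + Σ ν·ξ):
  V: 234 − 1(140.4) − 2(24.22) = 45.16
  M: 0 + 2(140.4) = 280.8
  U: 0 + 1(24.22) = 24.22

24.2 kmol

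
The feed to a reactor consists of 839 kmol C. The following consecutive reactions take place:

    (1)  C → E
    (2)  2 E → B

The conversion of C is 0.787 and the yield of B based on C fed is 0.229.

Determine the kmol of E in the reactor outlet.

Conversion of C: C consumed = 1ξ₁ = 0.787 × 839 → ξ₁ = 660.3 kmol.
Yield of B: 1ξ₂ / 839 = 0.229 → ξ₂ = 192.1 kmol.
Outlet amounts (n = n₀ + Σ ν·ξ):
  C: 839 − 1(660.3) = 178.7
  E: 0 + 1(660.3) − 2(192.1) = 276
  B: 0 + 1(192.1) = 192.1

276 kmol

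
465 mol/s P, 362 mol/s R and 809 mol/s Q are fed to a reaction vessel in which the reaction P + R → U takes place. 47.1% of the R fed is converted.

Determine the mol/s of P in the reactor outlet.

294 mol/s

R reacted = 0.471 × 362 = 170.5 mol/s; ν_R = −1, so ξ = 170.5/1 = 170.5 mol/s.
Outlet amounts (n = n₀ + ν ξ):
  P: 465 − 1(170.5) = 294.5
  R: 362 − 1(170.5) = 191.5
  U: 0 + 1(170.5) = 170.5
  Q: 809 (inert)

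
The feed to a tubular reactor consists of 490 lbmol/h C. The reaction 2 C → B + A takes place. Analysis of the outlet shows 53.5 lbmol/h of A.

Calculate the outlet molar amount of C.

383 lbmol/h

For A: n = n₀ + 1ξ → 53.5 = 0 + 1ξ, giving ξ = 53.5 lbmol/h.
Outlet amounts (n = n₀ + ν ξ):
  C: 490 − 2(53.5) = 383
  B: 0 + 1(53.5) = 53.5
  A: 0 + 1(53.5) = 53.5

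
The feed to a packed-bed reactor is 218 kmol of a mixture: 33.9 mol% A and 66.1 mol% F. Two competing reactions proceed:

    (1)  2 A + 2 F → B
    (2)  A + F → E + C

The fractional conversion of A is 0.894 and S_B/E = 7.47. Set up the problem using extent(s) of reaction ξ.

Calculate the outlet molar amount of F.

Conversion of A: A consumed = 0.894 × 73.9 = 66.07 kmol = 2ξ₁ + 1ξ₂.
Selectivity: 1ξ₁ / (1ξ₂) = 7.47 → ξ₁ = 7.47 ξ₂.
Substitute: (2·7.47 + 1) ξ₂ = 66.07 → ξ₂ = 4.145 kmol, ξ₁ = 30.96 kmol.
Outlet amounts (n = n₀ + Σ ν·ξ):
  A: 73.9 − 2(30.96) − 1(4.145) = 7.834
  F: 144.1 − 2(30.96) − 1(4.145) = 78.03
  B: 0 + 1(30.96) = 30.96
  E: 0 + 1(4.145) = 4.145
  C: 0 + 1(4.145) = 4.145

78 kmol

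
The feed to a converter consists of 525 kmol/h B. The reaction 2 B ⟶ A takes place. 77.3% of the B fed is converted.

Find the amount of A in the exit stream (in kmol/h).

B reacted = 0.773 × 525 = 405.8 kmol/h; ν_B = −2, so ξ = 405.8/2 = 202.9 kmol/h.
Outlet amounts (n = n₀ + ν ξ):
  B: 525 − 2(202.9) = 119.2
  A: 0 + 1(202.9) = 202.9

203 kmol/h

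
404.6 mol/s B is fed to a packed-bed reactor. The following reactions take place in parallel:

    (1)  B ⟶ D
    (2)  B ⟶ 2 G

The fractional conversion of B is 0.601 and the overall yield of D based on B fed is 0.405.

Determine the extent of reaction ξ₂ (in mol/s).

ξ₂ = 79.3 mol/s

Yield of D: 1ξ₁ / 404.6 = 0.405 → ξ₁ = 163.9 mol/s.
Conversion of B: 1ξ₁ + 1ξ₂ = 0.601 × 404.6 = 243.2 → ξ₂ = 79.3 mol/s.
Outlet amounts (n = n₀ + Σ ν·ξ):
  B: 404.6 − 1(163.9) − 1(79.3) = 161.4
  D: 0 + 1(163.9) = 163.9
  G: 0 + 2(79.3) = 158.6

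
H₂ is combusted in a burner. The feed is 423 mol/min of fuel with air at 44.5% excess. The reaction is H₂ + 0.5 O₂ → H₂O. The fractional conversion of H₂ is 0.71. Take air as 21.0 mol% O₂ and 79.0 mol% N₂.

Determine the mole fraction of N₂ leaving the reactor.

0.665

Stoichiometric O₂ = 0.5 × 423 = 211.5 mol/min; O₂ fed = 211.5 × 1.445 = 305.6 mol/min.
N₂ fed = 305.6 × 79/21 = 1150 mol/min.
Fuel reacted = 0.71 × 423 → ξ = 300.3 mol/min.
Outlet (n = n₀ + ν ξ):
  H₂: 423 − 1(300.3) = 122.7
  O₂: 305.6 − 0.5(300.3) = 155.5
  N₂: 1150 (inert)
  H₂O: 0 + 1(300.3) = 300.3
Total out = 1728 mol/min; y_N₂ = 1150 / 1728 = 0.6653.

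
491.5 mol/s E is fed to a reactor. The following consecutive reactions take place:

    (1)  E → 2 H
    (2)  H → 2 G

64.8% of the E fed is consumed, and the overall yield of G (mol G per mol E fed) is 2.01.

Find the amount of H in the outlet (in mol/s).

143 mol/s

Conversion of E: E consumed = 1ξ₁ = 0.648 × 491.5 → ξ₁ = 318.5 mol/s.
Yield of G: 2ξ₂ / 491.5 = 2.01 → ξ₂ = 494 mol/s.
Outlet amounts (n = n₀ + Σ ν·ξ):
  E: 491.5 − 1(318.5) = 173
  H: 0 + 2(318.5) − 1(494) = 143
  G: 0 + 2(494) = 987.9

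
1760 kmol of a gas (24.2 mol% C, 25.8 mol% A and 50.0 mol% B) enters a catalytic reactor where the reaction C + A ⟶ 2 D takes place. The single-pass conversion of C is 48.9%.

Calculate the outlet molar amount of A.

246 kmol

C reacted = 0.489 × 425.9 = 208.3 kmol; ν_C = −1, so ξ = 208.3/1 = 208.3 kmol.
Outlet amounts (n = n₀ + ν ξ):
  C: 425.9 − 1(208.3) = 217.6
  A: 454.1 − 1(208.3) = 245.8
  D: 0 + 2(208.3) = 416.5
  B: 880 (inert)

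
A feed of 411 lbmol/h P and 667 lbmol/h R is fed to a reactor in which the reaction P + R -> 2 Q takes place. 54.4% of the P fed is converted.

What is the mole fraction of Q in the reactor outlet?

P reacted = 0.544 × 411 = 223.6 lbmol/h; ν_P = −1, so ξ = 223.6/1 = 223.6 lbmol/h.
Outlet amounts (n = n₀ + ν ξ):
  P: 411 − 1(223.6) = 187.4
  R: 667 − 1(223.6) = 443.4
  Q: 0 + 2(223.6) = 447.2
Total out = 1078 lbmol/h; y_Q = 447.2 / 1078 = 0.4148.

0.415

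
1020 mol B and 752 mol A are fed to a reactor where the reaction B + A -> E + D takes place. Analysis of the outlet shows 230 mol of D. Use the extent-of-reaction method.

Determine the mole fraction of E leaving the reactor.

0.13

For D: n = n₀ + 1ξ → 230 = 0 + 1ξ, giving ξ = 230 mol.
Outlet amounts (n = n₀ + ν ξ):
  B: 1020 − 1(230) = 790
  A: 752 − 1(230) = 522
  E: 0 + 1(230) = 230
  D: 0 + 1(230) = 230
Total out = 1772 mol; y_E = 230 / 1772 = 0.1298.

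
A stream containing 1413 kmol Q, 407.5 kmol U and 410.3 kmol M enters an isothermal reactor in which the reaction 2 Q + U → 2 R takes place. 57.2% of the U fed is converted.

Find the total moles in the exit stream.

2000 kmol

U reacted = 0.572 × 407.5 = 233.1 kmol; ν_U = −1, so ξ = 233.1/1 = 233.1 kmol.
Outlet amounts (n = n₀ + ν ξ):
  Q: 1413 − 2(233.1) = 946.8
  U: 407.5 − 1(233.1) = 174.4
  R: 0 + 2(233.1) = 466.2
  M: 410.3 (inert)
Total out = 946.8 + 174.4 + 466.2 + 410.3 = 1998 kmol.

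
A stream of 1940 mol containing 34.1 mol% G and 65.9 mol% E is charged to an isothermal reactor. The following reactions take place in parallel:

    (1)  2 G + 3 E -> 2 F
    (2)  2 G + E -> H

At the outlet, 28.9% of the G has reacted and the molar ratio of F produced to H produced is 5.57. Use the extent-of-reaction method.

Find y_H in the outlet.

Conversion of G: G consumed = 0.289 × 661.5 = 191.2 mol = 2ξ₁ + 2ξ₂.
Selectivity: 2ξ₁ / (1ξ₂) = 5.57 → ξ₁ = 2.785 ξ₂.
Substitute: (2·2.785 + 2) ξ₂ = 191.2 → ξ₂ = 25.26 mol, ξ₁ = 70.34 mol.
Outlet amounts (n = n₀ + Σ ν·ξ):
  G: 661.5 − 2(70.34) − 2(25.26) = 470.4
  E: 1278 − 3(70.34) − 1(25.26) = 1042
  F: 0 + 2(70.34) = 140.7
  H: 0 + 1(25.26) = 25.26
Total out = 1678 mol; y_H = 25.26 / 1678 = 0.01505.

0.015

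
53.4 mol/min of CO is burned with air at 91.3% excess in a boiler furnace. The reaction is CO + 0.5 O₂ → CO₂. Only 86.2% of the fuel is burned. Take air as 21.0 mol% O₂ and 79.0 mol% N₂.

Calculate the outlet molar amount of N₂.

192 mol/min

Stoichiometric O₂ = 0.5 × 53.4 = 26.7 mol/min; O₂ fed = 26.7 × 1.913 = 51.08 mol/min.
N₂ fed = 51.08 × 79/21 = 192.1 mol/min.
Fuel reacted = 0.862 × 53.4 → ξ = 46.03 mol/min.
Outlet (n = n₀ + ν ξ):
  CO: 53.4 − 1(46.03) = 7.369
  O₂: 51.08 − 0.5(46.03) = 28.06
  N₂: 192.1 (inert)
  CO₂: 0 + 1(46.03) = 46.03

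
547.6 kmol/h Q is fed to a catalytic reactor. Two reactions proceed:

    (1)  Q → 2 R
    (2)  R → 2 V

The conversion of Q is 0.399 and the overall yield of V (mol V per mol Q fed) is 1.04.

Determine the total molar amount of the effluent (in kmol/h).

Conversion of Q: Q consumed = 1ξ₁ = 0.399 × 547.6 → ξ₁ = 218.5 kmol/h.
Yield of V: 2ξ₂ / 547.6 = 1.04 → ξ₂ = 284.8 kmol/h.
Outlet amounts (n = n₀ + Σ ν·ξ):
  Q: 547.6 − 1(218.5) = 329.1
  R: 0 + 2(218.5) − 1(284.8) = 152.2
  V: 0 + 2(284.8) = 569.5
Total out = 329.1 + 152.2 + 569.5 = 1051 kmol/h.

1050 kmol/h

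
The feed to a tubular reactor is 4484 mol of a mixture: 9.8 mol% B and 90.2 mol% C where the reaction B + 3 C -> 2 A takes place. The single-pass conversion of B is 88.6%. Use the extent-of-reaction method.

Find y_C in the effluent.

0.776

B reacted = 0.886 × 439.4 = 389.3 mol; ν_B = −1, so ξ = 389.3/1 = 389.3 mol.
Outlet amounts (n = n₀ + ν ξ):
  B: 439.4 − 1(389.3) = 50.1
  C: 4045 − 3(389.3) = 2877
  A: 0 + 2(389.3) = 778.7
Total out = 3705 mol; y_C = 2877 / 3705 = 0.7763.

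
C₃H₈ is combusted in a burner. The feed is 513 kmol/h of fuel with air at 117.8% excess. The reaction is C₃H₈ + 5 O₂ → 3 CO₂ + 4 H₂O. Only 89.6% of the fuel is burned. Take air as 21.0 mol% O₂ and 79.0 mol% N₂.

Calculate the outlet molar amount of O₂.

3290 kmol/h

Stoichiometric O₂ = 5 × 513 = 2565 kmol/h; O₂ fed = 2565 × 2.178 = 5587 kmol/h.
N₂ fed = 5587 × 79/21 = 21020 kmol/h.
Fuel reacted = 0.896 × 513 → ξ = 459.6 kmol/h.
Outlet (n = n₀ + ν ξ):
  C₃H₈: 513 − 1(459.6) = 53.35
  O₂: 5587 − 5(459.6) = 3288
  N₂: 21020 (inert)
  CO₂: 0 + 3(459.6) = 1379
  H₂O: 0 + 4(459.6) = 1839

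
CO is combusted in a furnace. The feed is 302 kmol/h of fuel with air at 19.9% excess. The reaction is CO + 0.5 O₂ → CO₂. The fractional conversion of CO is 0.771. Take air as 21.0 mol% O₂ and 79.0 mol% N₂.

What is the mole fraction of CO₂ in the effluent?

Stoichiometric O₂ = 0.5 × 302 = 151 kmol/h; O₂ fed = 151 × 1.199 = 181 kmol/h.
N₂ fed = 181 × 79/21 = 681.1 kmol/h.
Fuel reacted = 0.771 × 302 → ξ = 232.8 kmol/h.
Outlet (n = n₀ + ν ξ):
  CO: 302 − 1(232.8) = 69.16
  O₂: 181 − 0.5(232.8) = 64.63
  N₂: 681.1 (inert)
  CO₂: 0 + 1(232.8) = 232.8
Total out = 1048 kmol/h; y_CO₂ = 232.8 / 1048 = 0.2222.

0.222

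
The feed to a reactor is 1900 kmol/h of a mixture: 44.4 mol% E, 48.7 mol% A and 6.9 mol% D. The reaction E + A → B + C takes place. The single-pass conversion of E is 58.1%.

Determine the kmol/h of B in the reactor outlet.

490 kmol/h

E reacted = 0.581 × 843.6 = 490.1 kmol/h; ν_E = −1, so ξ = 490.1/1 = 490.1 kmol/h.
Outlet amounts (n = n₀ + ν ξ):
  E: 843.6 − 1(490.1) = 353.5
  A: 925.3 − 1(490.1) = 435.2
  B: 0 + 1(490.1) = 490.1
  C: 0 + 1(490.1) = 490.1
  D: 131.1 (inert)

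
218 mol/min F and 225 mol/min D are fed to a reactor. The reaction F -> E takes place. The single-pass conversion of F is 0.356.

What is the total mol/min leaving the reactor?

F reacted = 0.356 × 218 = 77.61 mol/min; ν_F = −1, so ξ = 77.61/1 = 77.61 mol/min.
Outlet amounts (n = n₀ + ν ξ):
  F: 218 − 1(77.61) = 140.4
  E: 0 + 1(77.61) = 77.61
  D: 225 (inert)
Total out = 140.4 + 77.61 + 225 = 443 mol/min.

443 mol/min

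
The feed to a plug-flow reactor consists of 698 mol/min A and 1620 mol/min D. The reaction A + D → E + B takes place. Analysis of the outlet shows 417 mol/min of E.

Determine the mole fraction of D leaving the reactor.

0.519

For E: n = n₀ + 1ξ → 417 = 0 + 1ξ, giving ξ = 417 mol/min.
Outlet amounts (n = n₀ + ν ξ):
  A: 698 − 1(417) = 281
  D: 1620 − 1(417) = 1203
  E: 0 + 1(417) = 417
  B: 0 + 1(417) = 417
Total out = 2318 mol/min; y_D = 1203 / 2318 = 0.519.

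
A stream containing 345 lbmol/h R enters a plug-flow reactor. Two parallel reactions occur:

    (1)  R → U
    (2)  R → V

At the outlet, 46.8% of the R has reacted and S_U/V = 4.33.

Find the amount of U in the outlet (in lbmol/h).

Conversion of R: R consumed = 0.468 × 345 = 161.5 lbmol/h = 1ξ₁ + 1ξ₂.
Selectivity: 1ξ₁ / (1ξ₂) = 4.33 → ξ₁ = 4.33 ξ₂.
Substitute: (1·4.33 + 1) ξ₂ = 161.5 → ξ₂ = 30.29 lbmol/h, ξ₁ = 131.2 lbmol/h.
Outlet amounts (n = n₀ + Σ ν·ξ):
  R: 345 − 1(131.2) − 1(30.29) = 183.5
  U: 0 + 1(131.2) = 131.2
  V: 0 + 1(30.29) = 30.29

131 lbmol/h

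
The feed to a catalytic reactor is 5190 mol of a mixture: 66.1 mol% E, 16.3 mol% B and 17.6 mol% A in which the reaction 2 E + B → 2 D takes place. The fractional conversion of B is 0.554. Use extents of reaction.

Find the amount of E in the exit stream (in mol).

2490 mol

B reacted = 0.554 × 846 = 468.7 mol; ν_B = −1, so ξ = 468.7/1 = 468.7 mol.
Outlet amounts (n = n₀ + ν ξ):
  E: 3431 − 2(468.7) = 2493
  B: 846 − 1(468.7) = 377.3
  D: 0 + 2(468.7) = 937.3
  A: 913.4 (inert)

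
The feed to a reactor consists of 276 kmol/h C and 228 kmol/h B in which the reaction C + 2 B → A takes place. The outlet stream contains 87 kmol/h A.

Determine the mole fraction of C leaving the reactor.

For A: n = n₀ + 1ξ → 87 = 0 + 1ξ, giving ξ = 87 kmol/h.
Outlet amounts (n = n₀ + ν ξ):
  C: 276 − 1(87) = 189
  B: 228 − 2(87) = 54
  A: 0 + 1(87) = 87
Total out = 330 kmol/h; y_C = 189 / 330 = 0.5727.

0.573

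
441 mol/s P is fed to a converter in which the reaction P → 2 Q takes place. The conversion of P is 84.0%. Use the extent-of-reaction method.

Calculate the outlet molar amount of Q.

P reacted = 0.84 × 441 = 370.4 mol/s; ν_P = −1, so ξ = 370.4/1 = 370.4 mol/s.
Outlet amounts (n = n₀ + ν ξ):
  P: 441 − 1(370.4) = 70.56
  Q: 0 + 2(370.4) = 740.9

741 mol/s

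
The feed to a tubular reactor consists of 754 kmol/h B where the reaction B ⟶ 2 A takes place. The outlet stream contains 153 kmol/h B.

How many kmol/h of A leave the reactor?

1200 kmol/h

For B: n = n₀ − 1ξ → 153 = 754 − 1ξ, giving ξ = 601 kmol/h.
Outlet amounts (n = n₀ + ν ξ):
  B: 754 − 1(601) = 153
  A: 0 + 2(601) = 1202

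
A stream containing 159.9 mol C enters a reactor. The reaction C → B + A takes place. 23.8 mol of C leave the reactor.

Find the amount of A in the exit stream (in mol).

136 mol

For C: n = n₀ − 1ξ → 23.8 = 159.9 − 1ξ, giving ξ = 136.1 mol.
Outlet amounts (n = n₀ + ν ξ):
  C: 159.9 − 1(136.1) = 23.8
  B: 0 + 1(136.1) = 136.1
  A: 0 + 1(136.1) = 136.1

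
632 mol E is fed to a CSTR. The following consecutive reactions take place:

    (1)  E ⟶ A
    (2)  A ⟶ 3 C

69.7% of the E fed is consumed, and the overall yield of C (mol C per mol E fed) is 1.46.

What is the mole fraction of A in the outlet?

0.107

Conversion of E: E consumed = 1ξ₁ = 0.697 × 632 → ξ₁ = 440.5 mol.
Yield of C: 3ξ₂ / 632 = 1.46 → ξ₂ = 307.6 mol.
Outlet amounts (n = n₀ + Σ ν·ξ):
  E: 632 − 1(440.5) = 191.5
  A: 0 + 1(440.5) − 1(307.6) = 132.9
  C: 0 + 3(307.6) = 922.7
Total out = 1247 mol; y_A = 132.9 / 1247 = 0.1066.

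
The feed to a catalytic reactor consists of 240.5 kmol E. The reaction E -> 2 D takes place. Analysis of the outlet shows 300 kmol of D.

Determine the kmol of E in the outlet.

90.5 kmol

For D: n = n₀ + 2ξ → 300 = 0 + 2ξ, giving ξ = 150 kmol.
Outlet amounts (n = n₀ + ν ξ):
  E: 240.5 − 1(150) = 90.5
  D: 0 + 2(150) = 300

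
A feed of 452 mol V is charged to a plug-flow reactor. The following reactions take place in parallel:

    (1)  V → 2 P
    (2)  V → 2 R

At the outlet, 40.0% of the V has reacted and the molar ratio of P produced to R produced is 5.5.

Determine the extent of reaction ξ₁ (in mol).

ξ₁ = 153 mol

Conversion of V: V consumed = 0.4 × 452 = 180.8 mol = 1ξ₁ + 1ξ₂.
Selectivity: 2ξ₁ / (2ξ₂) = 5.5 → ξ₁ = 5.5 ξ₂.
Substitute: (1·5.5 + 1) ξ₂ = 180.8 → ξ₂ = 27.82 mol, ξ₁ = 153 mol.
Outlet amounts (n = n₀ + Σ ν·ξ):
  V: 452 − 1(153) − 1(27.82) = 271.2
  P: 0 + 2(153) = 306
  R: 0 + 2(27.82) = 55.63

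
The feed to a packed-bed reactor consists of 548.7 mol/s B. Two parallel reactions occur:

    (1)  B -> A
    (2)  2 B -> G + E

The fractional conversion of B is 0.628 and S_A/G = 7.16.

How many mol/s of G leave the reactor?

37.6 mol/s

Conversion of B: B consumed = 0.628 × 548.7 = 344.6 mol/s = 1ξ₁ + 2ξ₂.
Selectivity: 1ξ₁ / (1ξ₂) = 7.16 → ξ₁ = 7.16 ξ₂.
Substitute: (1·7.16 + 2) ξ₂ = 344.6 → ξ₂ = 37.62 mol/s, ξ₁ = 269.3 mol/s.
Outlet amounts (n = n₀ + Σ ν·ξ):
  B: 548.7 − 1(269.3) − 2(37.62) = 204.1
  A: 0 + 1(269.3) = 269.3
  G: 0 + 1(37.62) = 37.62
  E: 0 + 1(37.62) = 37.62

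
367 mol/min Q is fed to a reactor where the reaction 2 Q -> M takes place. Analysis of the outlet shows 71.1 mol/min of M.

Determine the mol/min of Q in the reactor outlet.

For M: n = n₀ + 1ξ → 71.1 = 0 + 1ξ, giving ξ = 71.1 mol/min.
Outlet amounts (n = n₀ + ν ξ):
  Q: 367 − 2(71.1) = 224.8
  M: 0 + 1(71.1) = 71.1

225 mol/min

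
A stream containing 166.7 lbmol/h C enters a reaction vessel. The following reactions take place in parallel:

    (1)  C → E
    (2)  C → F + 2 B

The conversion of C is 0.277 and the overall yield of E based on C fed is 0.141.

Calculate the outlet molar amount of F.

Yield of E: 1ξ₁ / 166.7 = 0.141 → ξ₁ = 23.5 lbmol/h.
Conversion of C: 1ξ₁ + 1ξ₂ = 0.277 × 166.7 = 46.18 → ξ₂ = 22.67 lbmol/h.
Outlet amounts (n = n₀ + Σ ν·ξ):
  C: 166.7 − 1(23.5) − 1(22.67) = 120.5
  E: 0 + 1(23.5) = 23.5
  F: 0 + 1(22.67) = 22.67
  B: 0 + 2(22.67) = 45.34

22.7 lbmol/h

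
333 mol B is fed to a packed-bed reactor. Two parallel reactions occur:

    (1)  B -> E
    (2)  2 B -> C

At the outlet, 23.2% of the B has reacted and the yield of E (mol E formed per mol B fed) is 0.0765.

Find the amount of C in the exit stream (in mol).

Yield of E: 1ξ₁ / 333 = 0.0765 → ξ₁ = 25.47 mol.
Conversion of B: 1ξ₁ + 2ξ₂ = 0.232 × 333 = 77.26 → ξ₂ = 25.89 mol.
Outlet amounts (n = n₀ + Σ ν·ξ):
  B: 333 − 1(25.47) − 2(25.89) = 255.7
  E: 0 + 1(25.47) = 25.47
  C: 0 + 1(25.89) = 25.89

25.9 mol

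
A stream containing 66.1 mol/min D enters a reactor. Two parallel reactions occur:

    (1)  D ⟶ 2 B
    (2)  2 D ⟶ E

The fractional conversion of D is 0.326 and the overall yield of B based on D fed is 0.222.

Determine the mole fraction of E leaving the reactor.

Yield of B: 2ξ₁ / 66.1 = 0.222 → ξ₁ = 7.337 mol/min.
Conversion of D: 1ξ₁ + 2ξ₂ = 0.326 × 66.1 = 21.55 → ξ₂ = 7.106 mol/min.
Outlet amounts (n = n₀ + Σ ν·ξ):
  D: 66.1 − 1(7.337) − 2(7.106) = 44.55
  B: 0 + 2(7.337) = 14.67
  E: 0 + 1(7.106) = 7.106
Total out = 66.33 mol/min; y_E = 7.106 / 66.33 = 0.1071.

0.107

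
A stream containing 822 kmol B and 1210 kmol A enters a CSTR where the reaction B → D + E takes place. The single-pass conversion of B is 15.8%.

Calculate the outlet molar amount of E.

B reacted = 0.158 × 822 = 129.9 kmol; ν_B = −1, so ξ = 129.9/1 = 129.9 kmol.
Outlet amounts (n = n₀ + ν ξ):
  B: 822 − 1(129.9) = 692.1
  D: 0 + 1(129.9) = 129.9
  E: 0 + 1(129.9) = 129.9
  A: 1210 (inert)

130 kmol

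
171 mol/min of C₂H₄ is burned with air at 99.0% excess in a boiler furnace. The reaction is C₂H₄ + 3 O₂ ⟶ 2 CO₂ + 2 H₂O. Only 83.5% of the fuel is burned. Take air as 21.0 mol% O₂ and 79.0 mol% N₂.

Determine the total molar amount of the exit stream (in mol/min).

5030 mol/min

Stoichiometric O₂ = 3 × 171 = 513 mol/min; O₂ fed = 513 × 1.990 = 1021 mol/min.
N₂ fed = 1021 × 79/21 = 3840 mol/min.
Fuel reacted = 0.835 × 171 → ξ = 142.8 mol/min.
Outlet (n = n₀ + ν ξ):
  C₂H₄: 171 − 1(142.8) = 28.22
  O₂: 1021 − 3(142.8) = 592.5
  N₂: 3840 (inert)
  CO₂: 0 + 2(142.8) = 285.6
  H₂O: 0 + 2(142.8) = 285.6
Total out = 28.22 + 592.5 + 3840 + 285.6 + 285.6 = 5032 mol/min.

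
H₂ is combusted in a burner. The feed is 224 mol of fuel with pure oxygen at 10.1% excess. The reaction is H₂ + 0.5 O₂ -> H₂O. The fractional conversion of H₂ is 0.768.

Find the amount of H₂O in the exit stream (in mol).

172 mol

Stoichiometric O₂ = 0.5 × 224 = 112 mol; O₂ fed = 112 × 1.101 = 123.3 mol.
Fuel reacted = 0.768 × 224 → ξ = 172 mol.
Outlet (n = n₀ + ν ξ):
  H₂: 224 − 1(172) = 51.97
  O₂: 123.3 − 0.5(172) = 37.3
  H₂O: 0 + 1(172) = 172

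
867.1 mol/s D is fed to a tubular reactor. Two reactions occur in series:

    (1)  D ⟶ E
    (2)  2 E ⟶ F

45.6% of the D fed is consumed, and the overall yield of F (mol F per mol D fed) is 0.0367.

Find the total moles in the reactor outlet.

835 mol/s

Conversion of D: D consumed = 1ξ₁ = 0.456 × 867.1 → ξ₁ = 395.4 mol/s.
Yield of F: 1ξ₂ / 867.1 = 0.0367 → ξ₂ = 31.82 mol/s.
Outlet amounts (n = n₀ + Σ ν·ξ):
  D: 867.1 − 1(395.4) = 471.7
  E: 0 + 1(395.4) − 2(31.82) = 331.8
  F: 0 + 1(31.82) = 31.82
Total out = 471.7 + 331.8 + 31.82 = 835.3 mol/s.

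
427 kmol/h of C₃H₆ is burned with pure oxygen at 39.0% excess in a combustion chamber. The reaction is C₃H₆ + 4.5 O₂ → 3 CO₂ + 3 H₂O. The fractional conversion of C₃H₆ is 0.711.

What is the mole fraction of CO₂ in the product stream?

Stoichiometric O₂ = 4.5 × 427 = 1922 kmol/h; O₂ fed = 1922 × 1.390 = 2671 kmol/h.
Fuel reacted = 0.711 × 427 → ξ = 303.6 kmol/h.
Outlet (n = n₀ + ν ξ):
  C₃H₆: 427 − 1(303.6) = 123.4
  O₂: 2671 − 4.5(303.6) = 1305
  CO₂: 0 + 3(303.6) = 910.8
  H₂O: 0 + 3(303.6) = 910.8
Total out = 3250 kmol/h; y_CO₂ = 910.8 / 3250 = 0.2803.

0.28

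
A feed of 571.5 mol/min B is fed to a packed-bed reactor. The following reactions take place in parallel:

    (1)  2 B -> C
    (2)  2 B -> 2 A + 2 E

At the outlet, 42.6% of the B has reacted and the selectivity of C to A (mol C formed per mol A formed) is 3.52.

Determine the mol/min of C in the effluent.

Conversion of B: B consumed = 0.426 × 571.5 = 243.5 mol/min = 2ξ₁ + 2ξ₂.
Selectivity: 1ξ₁ / (2ξ₂) = 3.52 → ξ₁ = 7.04 ξ₂.
Substitute: (2·7.04 + 2) ξ₂ = 243.5 → ξ₂ = 15.14 mol/min, ξ₁ = 106.6 mol/min.
Outlet amounts (n = n₀ + Σ ν·ξ):
  B: 571.5 − 2(106.6) − 2(15.14) = 328
  C: 0 + 1(106.6) = 106.6
  A: 0 + 2(15.14) = 30.28
  E: 0 + 2(15.14) = 30.28

107 mol/min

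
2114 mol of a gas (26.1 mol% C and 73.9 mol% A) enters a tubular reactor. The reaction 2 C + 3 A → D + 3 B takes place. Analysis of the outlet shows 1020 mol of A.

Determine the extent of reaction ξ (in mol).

For A: n = n₀ − 3ξ → 1020 = 1562 − 3ξ, giving ξ = 180.7 mol.
Outlet amounts (n = n₀ + ν ξ):
  C: 551.8 − 2(180.7) = 190.3
  A: 1562 − 3(180.7) = 1020
  D: 0 + 1(180.7) = 180.7
  B: 0 + 3(180.7) = 542.2

ξ = 181 mol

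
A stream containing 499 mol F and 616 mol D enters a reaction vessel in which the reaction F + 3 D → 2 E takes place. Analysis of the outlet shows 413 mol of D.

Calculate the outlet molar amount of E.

For D: n = n₀ − 3ξ → 413 = 616 − 3ξ, giving ξ = 67.67 mol.
Outlet amounts (n = n₀ + ν ξ):
  F: 499 − 1(67.67) = 431.3
  D: 616 − 3(67.67) = 413
  E: 0 + 2(67.67) = 135.3

135 mol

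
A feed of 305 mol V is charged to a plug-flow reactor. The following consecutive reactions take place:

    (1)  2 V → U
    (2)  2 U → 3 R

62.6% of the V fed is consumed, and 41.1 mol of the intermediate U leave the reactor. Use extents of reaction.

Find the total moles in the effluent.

Conversion of V: V consumed = 2ξ₁ = 0.626 × 305 → ξ₁ = 95.47 mol.
U balance: n_U = 0 + 1ξ₁ − 2ξ₂ = 41.1 → ξ₂ = (1·95.47 − 41.1)/2 = 27.18 mol.
Outlet amounts (n = n₀ + Σ ν·ξ):
  V: 305 − 2(95.47) = 114.1
  U: 0 + 1(95.47) − 2(27.18) = 41.1
  R: 0 + 3(27.18) = 81.55
Total out = 114.1 + 41.1 + 81.55 = 236.7 mol.

237 mol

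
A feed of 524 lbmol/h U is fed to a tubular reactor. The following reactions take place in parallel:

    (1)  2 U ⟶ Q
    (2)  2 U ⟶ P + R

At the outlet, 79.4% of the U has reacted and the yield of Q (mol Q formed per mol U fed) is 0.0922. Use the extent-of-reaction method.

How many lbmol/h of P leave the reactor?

160 lbmol/h

Yield of Q: 1ξ₁ / 524 = 0.0922 → ξ₁ = 48.31 lbmol/h.
Conversion of U: 2ξ₁ + 2ξ₂ = 0.794 × 524 = 416.1 → ξ₂ = 159.7 lbmol/h.
Outlet amounts (n = n₀ + Σ ν·ξ):
  U: 524 − 2(48.31) − 2(159.7) = 107.9
  Q: 0 + 1(48.31) = 48.31
  P: 0 + 1(159.7) = 159.7
  R: 0 + 1(159.7) = 159.7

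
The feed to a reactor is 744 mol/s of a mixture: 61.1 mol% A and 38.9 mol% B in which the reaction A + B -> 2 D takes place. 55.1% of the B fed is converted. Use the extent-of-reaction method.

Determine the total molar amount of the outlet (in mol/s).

B reacted = 0.551 × 289.4 = 159.5 mol/s; ν_B = −1, so ξ = 159.5/1 = 159.5 mol/s.
Outlet amounts (n = n₀ + ν ξ):
  A: 454.6 − 1(159.5) = 295.1
  B: 289.4 − 1(159.5) = 129.9
  D: 0 + 2(159.5) = 318.9
Total out = 295.1 + 129.9 + 318.9 = 744 mol/s.

744 mol/s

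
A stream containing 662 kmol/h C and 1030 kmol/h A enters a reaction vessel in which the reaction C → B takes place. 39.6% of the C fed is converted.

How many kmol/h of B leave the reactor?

C reacted = 0.396 × 662 = 262.2 kmol/h; ν_C = −1, so ξ = 262.2/1 = 262.2 kmol/h.
Outlet amounts (n = n₀ + ν ξ):
  C: 662 − 1(262.2) = 399.8
  B: 0 + 1(262.2) = 262.2
  A: 1030 (inert)

262 kmol/h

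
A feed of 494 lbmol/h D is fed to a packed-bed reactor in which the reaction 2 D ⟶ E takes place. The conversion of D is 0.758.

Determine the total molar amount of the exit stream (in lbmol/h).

307 lbmol/h

D reacted = 0.758 × 494 = 374.5 lbmol/h; ν_D = −2, so ξ = 374.5/2 = 187.2 lbmol/h.
Outlet amounts (n = n₀ + ν ξ):
  D: 494 − 2(187.2) = 119.5
  E: 0 + 1(187.2) = 187.2
Total out = 119.5 + 187.2 = 306.8 lbmol/h.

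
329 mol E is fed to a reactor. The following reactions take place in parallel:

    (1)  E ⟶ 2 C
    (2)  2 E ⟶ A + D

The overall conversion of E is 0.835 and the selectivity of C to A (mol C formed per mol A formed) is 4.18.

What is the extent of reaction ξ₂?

Conversion of E: E consumed = 0.835 × 329 = 274.7 mol = 1ξ₁ + 2ξ₂.
Selectivity: 2ξ₁ / (1ξ₂) = 4.18 → ξ₁ = 2.09 ξ₂.
Substitute: (1·2.09 + 2) ξ₂ = 274.7 → ξ₂ = 67.17 mol, ξ₁ = 140.4 mol.
Outlet amounts (n = n₀ + Σ ν·ξ):
  E: 329 − 1(140.4) − 2(67.17) = 54.29
  C: 0 + 2(140.4) = 280.8
  A: 0 + 1(67.17) = 67.17
  D: 0 + 1(67.17) = 67.17

ξ₂ = 67.2 mol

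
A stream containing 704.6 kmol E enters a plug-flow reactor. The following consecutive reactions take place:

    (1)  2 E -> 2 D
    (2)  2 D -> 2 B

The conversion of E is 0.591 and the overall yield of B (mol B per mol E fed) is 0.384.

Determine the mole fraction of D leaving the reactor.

Conversion of E: E consumed = 2ξ₁ = 0.591 × 704.6 → ξ₁ = 208.2 kmol.
Yield of B: 2ξ₂ / 704.6 = 0.384 → ξ₂ = 135.3 kmol.
Outlet amounts (n = n₀ + Σ ν·ξ):
  E: 704.6 − 2(208.2) = 288.2
  D: 0 + 2(208.2) − 2(135.3) = 145.9
  B: 0 + 2(135.3) = 270.6
Total out = 704.6 kmol; y_D = 145.9 / 704.6 = 0.207.

0.207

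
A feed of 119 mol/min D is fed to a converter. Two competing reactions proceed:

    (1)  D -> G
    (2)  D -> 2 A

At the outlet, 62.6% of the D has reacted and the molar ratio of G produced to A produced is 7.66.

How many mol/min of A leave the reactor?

9.13 mol/min

Conversion of D: D consumed = 0.626 × 119 = 74.49 mol/min = 1ξ₁ + 1ξ₂.
Selectivity: 1ξ₁ / (2ξ₂) = 7.66 → ξ₁ = 15.32 ξ₂.
Substitute: (1·15.32 + 1) ξ₂ = 74.49 → ξ₂ = 4.565 mol/min, ξ₁ = 69.93 mol/min.
Outlet amounts (n = n₀ + Σ ν·ξ):
  D: 119 − 1(69.93) − 1(4.565) = 44.51
  G: 0 + 1(69.93) = 69.93
  A: 0 + 2(4.565) = 9.129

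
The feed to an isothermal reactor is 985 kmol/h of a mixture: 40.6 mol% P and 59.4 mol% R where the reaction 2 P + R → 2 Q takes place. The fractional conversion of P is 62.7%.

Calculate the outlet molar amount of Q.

P reacted = 0.627 × 399.9 = 250.7 kmol/h; ν_P = −2, so ξ = 250.7/2 = 125.4 kmol/h.
Outlet amounts (n = n₀ + ν ξ):
  P: 399.9 − 2(125.4) = 149.2
  R: 585.1 − 1(125.4) = 459.7
  Q: 0 + 2(125.4) = 250.7

251 kmol/h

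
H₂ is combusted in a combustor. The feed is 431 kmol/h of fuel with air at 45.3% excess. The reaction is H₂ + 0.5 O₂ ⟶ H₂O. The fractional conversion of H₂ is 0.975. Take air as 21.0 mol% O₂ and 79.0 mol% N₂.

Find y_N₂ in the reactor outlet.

0.688

Stoichiometric O₂ = 0.5 × 431 = 215.5 kmol/h; O₂ fed = 215.5 × 1.453 = 313.1 kmol/h.
N₂ fed = 313.1 × 79/21 = 1178 kmol/h.
Fuel reacted = 0.975 × 431 → ξ = 420.2 kmol/h.
Outlet (n = n₀ + ν ξ):
  H₂: 431 − 1(420.2) = 10.78
  O₂: 313.1 − 0.5(420.2) = 103
  N₂: 1178 (inert)
  H₂O: 0 + 1(420.2) = 420.2
Total out = 1712 kmol/h; y_N₂ = 1178 / 1712 = 0.6881.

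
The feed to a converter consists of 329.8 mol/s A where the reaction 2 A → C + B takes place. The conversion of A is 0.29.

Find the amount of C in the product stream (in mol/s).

47.8 mol/s

A reacted = 0.29 × 329.8 = 95.64 mol/s; ν_A = −2, so ξ = 95.64/2 = 47.82 mol/s.
Outlet amounts (n = n₀ + ν ξ):
  A: 329.8 − 2(47.82) = 234.2
  C: 0 + 1(47.82) = 47.82
  B: 0 + 1(47.82) = 47.82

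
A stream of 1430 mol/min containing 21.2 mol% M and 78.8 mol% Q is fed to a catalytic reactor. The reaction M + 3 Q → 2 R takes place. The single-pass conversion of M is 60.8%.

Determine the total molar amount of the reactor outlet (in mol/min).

1060 mol/min

M reacted = 0.608 × 303.2 = 184.3 mol/min; ν_M = −1, so ξ = 184.3/1 = 184.3 mol/min.
Outlet amounts (n = n₀ + ν ξ):
  M: 303.2 − 1(184.3) = 118.8
  Q: 1127 − 3(184.3) = 573.9
  R: 0 + 2(184.3) = 368.6
Total out = 118.8 + 573.9 + 368.6 = 1061 mol/min.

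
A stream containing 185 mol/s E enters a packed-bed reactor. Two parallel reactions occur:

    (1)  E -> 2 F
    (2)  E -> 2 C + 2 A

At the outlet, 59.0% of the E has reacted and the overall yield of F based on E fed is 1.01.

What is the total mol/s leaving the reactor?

326 mol/s

Yield of F: 2ξ₁ / 185 = 1.01 → ξ₁ = 93.42 mol/s.
Conversion of E: 1ξ₁ + 1ξ₂ = 0.59 × 185 = 109.1 → ξ₂ = 15.72 mol/s.
Outlet amounts (n = n₀ + Σ ν·ξ):
  E: 185 − 1(93.42) − 1(15.72) = 75.85
  F: 0 + 2(93.42) = 186.8
  C: 0 + 2(15.72) = 31.45
  A: 0 + 2(15.72) = 31.45
Total out = 75.85 + 186.8 + 31.45 + 31.45 = 325.6 mol/s.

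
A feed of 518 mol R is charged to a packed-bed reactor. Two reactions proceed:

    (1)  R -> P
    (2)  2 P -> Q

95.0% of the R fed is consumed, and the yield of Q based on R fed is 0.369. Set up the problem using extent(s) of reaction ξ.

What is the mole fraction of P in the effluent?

Conversion of R: R consumed = 1ξ₁ = 0.95 × 518 → ξ₁ = 492.1 mol.
Yield of Q: 1ξ₂ / 518 = 0.369 → ξ₂ = 191.1 mol.
Outlet amounts (n = n₀ + Σ ν·ξ):
  R: 518 − 1(492.1) = 25.9
  P: 0 + 1(492.1) − 2(191.1) = 109.8
  Q: 0 + 1(191.1) = 191.1
Total out = 326.9 mol; y_P = 109.8 / 326.9 = 0.336.

0.336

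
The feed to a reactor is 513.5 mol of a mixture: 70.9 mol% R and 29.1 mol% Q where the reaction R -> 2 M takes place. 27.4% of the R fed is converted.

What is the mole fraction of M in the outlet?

0.325

R reacted = 0.274 × 364.1 = 99.76 mol; ν_R = −1, so ξ = 99.76/1 = 99.76 mol.
Outlet amounts (n = n₀ + ν ξ):
  R: 364.1 − 1(99.76) = 264.3
  M: 0 + 2(99.76) = 199.5
  Q: 149.4 (inert)
Total out = 613.3 mol; y_M = 199.5 / 613.3 = 0.3253.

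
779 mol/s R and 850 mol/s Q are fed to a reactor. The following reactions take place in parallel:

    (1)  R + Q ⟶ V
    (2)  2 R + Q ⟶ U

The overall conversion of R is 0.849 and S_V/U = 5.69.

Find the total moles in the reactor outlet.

968 mol/s

Conversion of R: R consumed = 0.849 × 779 = 661.4 mol/s = 1ξ₁ + 2ξ₂.
Selectivity: 1ξ₁ / (1ξ₂) = 5.69 → ξ₁ = 5.69 ξ₂.
Substitute: (1·5.69 + 2) ξ₂ = 661.4 → ξ₂ = 86 mol/s, ξ₁ = 489.4 mol/s.
Outlet amounts (n = n₀ + Σ ν·ξ):
  R: 779 − 1(489.4) − 2(86) = 117.6
  Q: 850 − 1(489.4) − 1(86) = 274.6
  V: 0 + 1(489.4) = 489.4
  U: 0 + 1(86) = 86
Total out = 117.6 + 274.6 + 489.4 + 86 = 967.6 mol/s.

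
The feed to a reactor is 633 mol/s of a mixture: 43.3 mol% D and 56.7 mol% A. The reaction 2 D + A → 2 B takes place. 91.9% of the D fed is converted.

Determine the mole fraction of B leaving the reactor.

0.497

D reacted = 0.919 × 274.1 = 251.9 mol/s; ν_D = −2, so ξ = 251.9/2 = 125.9 mol/s.
Outlet amounts (n = n₀ + ν ξ):
  D: 274.1 − 2(125.9) = 22.2
  A: 358.9 − 1(125.9) = 233
  B: 0 + 2(125.9) = 251.9
Total out = 507.1 mol/s; y_B = 251.9 / 507.1 = 0.4968.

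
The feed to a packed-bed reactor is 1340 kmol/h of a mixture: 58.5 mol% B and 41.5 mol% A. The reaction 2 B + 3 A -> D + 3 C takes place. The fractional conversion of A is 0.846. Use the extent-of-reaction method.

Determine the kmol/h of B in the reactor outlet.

470 kmol/h

A reacted = 0.846 × 556.1 = 470.5 kmol/h; ν_A = −3, so ξ = 470.5/3 = 156.8 kmol/h.
Outlet amounts (n = n₀ + ν ξ):
  B: 783.9 − 2(156.8) = 470.3
  A: 556.1 − 3(156.8) = 85.64
  D: 0 + 1(156.8) = 156.8
  C: 0 + 3(156.8) = 470.5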